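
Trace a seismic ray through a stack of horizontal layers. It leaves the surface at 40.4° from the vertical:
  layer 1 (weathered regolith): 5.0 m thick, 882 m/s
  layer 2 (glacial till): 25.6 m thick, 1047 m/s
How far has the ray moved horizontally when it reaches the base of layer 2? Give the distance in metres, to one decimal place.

35.1 m

Ray parameter p = sin 40.4° / 882 m/s = 7.3483e-04 s/m.
Layer 1: θ = 40.40°; offset = 5.0·tan 40.40° = 4.255 m.
Layer 2: sin θ = p·1047 = 0.7694 → θ = 50.30°; offset = 25.6·tan 50.30° = 30.832 m.
Total horizontal offset = 35.087 m.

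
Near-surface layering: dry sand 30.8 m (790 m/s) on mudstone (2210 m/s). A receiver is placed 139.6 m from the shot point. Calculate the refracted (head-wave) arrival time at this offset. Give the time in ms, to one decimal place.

136.0 ms

θ_c = arcsin(V₁/V₂) = arcsin(790/2210) = 20.94°, cos θ_c = 0.9339.
Intercept time tᵢ = 2h cos θ_c / V₁ = 2·30.8·0.9339/790 = 0.07282 s.
t = x/V₂ + tᵢ = 139.6/2210 + 0.07282 = 0.13599 s.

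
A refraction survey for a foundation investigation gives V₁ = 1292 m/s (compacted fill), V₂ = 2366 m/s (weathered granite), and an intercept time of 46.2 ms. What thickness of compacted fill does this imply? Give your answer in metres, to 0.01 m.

35.63 m

θ_c = arcsin(1292/2366) = 33.10°; cos θ_c = 0.8377.
tᵢ = 2h cos θ_c/V₁ ⇒ h = tᵢ·V₁/(2 cos θ_c) = 0.0462·1292/(2·0.8377) = 35.63 m.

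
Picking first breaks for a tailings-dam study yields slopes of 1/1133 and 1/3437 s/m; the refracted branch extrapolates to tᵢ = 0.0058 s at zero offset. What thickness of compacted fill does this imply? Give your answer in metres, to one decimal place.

θ_c = arcsin(1133/3437) = 19.25°; cos θ_c = 0.9441.
tᵢ = 2h cos θ_c/V₁ ⇒ h = tᵢ·V₁/(2 cos θ_c) = 0.0058·1133/(2·0.9441) = 3.48 m.

3.5 m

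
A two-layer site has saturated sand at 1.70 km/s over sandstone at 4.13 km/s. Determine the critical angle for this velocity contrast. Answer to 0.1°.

At critical incidence the refracted ray runs along the interface (θ₂ = 90°), so sin θ_c = V₁/V₂.
θ_c = arcsin(1.70/4.13) = arcsin 0.4116 = 24.31°.

24.3°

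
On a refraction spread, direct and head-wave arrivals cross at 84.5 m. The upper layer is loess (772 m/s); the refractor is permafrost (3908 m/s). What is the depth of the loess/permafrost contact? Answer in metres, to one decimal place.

34.6 m

h = (x_cross/2)·√((V₂−V₁)/(V₂+V₁)).
(V₂−V₁)/(V₂+V₁) = (3908−772)/(3908+772) = 0.6701; √ = 0.8186.
h = (84.5/2)·0.8186 = 34.59 m.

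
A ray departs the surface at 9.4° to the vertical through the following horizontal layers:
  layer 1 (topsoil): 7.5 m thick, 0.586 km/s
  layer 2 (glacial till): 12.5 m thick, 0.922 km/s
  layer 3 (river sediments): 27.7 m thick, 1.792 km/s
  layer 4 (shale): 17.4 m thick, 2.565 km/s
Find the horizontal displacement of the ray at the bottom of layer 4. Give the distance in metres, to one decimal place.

p = sin θ₁/V₁ = sin 9.4°/0.586 = 2.7871e-01 s/km is conserved through the stack.
Layer 1: θ = 9.40°; offset = 7.5·tan 9.40° = 1.242 m.
Layer 2: sin θ = p·0.922 = 0.2570 → θ = 14.89°; offset = 12.5·tan 14.89° = 3.324 m.
Layer 3: sin θ = p·1.792 = 0.4995 → θ = 29.96°; offset = 27.7·tan 29.96° = 15.969 m.
Layer 4: sin θ = p·2.565 = 0.7149 → θ = 45.63°; offset = 17.4·tan 45.63° = 17.790 m.
Σ offsets = 38.325 m.

38.3 m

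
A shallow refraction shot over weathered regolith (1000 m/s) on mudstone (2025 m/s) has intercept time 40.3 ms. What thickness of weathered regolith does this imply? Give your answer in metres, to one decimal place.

23.2 m

h = tᵢ·V₁·V₂ / (2·√(V₂²−V₁²)).
√(V₂²−V₁²) = √(2025² − 1000²) = 1760.9 m/s.
h = 0.0403 s × 1000 × 2025 / (2 × 1760.9) = 23.17 m.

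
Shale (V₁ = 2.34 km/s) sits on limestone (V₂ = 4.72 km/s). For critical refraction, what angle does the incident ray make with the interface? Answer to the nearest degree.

60°

At critical incidence the refracted ray runs along the interface (θ₂ = 90°), so sin θ_c = V₁/V₂.
θ_c = arcsin(2.34/4.72) = arcsin 0.4958 = 29.72°.
Measured from the interface: 90° − 29.72° = 60.28°.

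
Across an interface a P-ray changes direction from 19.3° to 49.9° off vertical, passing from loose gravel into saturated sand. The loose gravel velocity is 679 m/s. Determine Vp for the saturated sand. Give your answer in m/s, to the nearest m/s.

1571 m/s

Snell's law: sin 19.3°/V₁ = sin 49.9°/V₂.
V₂ = V₁·sin 49.9°/sin 19.3° = 679 × 2.3143 = 1571.43 m/s.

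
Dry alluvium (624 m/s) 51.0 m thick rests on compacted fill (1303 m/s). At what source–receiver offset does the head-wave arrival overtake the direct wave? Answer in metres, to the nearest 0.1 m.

171.8 m

θ_c = arcsin(624/1303) = 28.61°, so cos θ_c = 0.8779 and tᵢ = 2h cos θ_c/V₁ = 0.1435 s.
At crossover x/V₁ = x/V₂ + tᵢ ⇒ x = tᵢ/(1/V₁ − 1/V₂) = 0.14350/(1.6026e-03 − 7.6746e-04) = 171.83 m.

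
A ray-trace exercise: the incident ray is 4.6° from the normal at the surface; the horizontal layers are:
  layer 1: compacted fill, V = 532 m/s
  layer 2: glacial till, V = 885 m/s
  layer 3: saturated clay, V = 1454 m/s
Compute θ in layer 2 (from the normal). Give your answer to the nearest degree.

Snell's law across each interface conserves sin θ / V, so sin θ_2 = V_2·sin θ₁/V₁.
sin θ_2 = 885 × sin 4.6° / 532 = 0.1334.
θ_2 = arcsin 0.1334 = 7.67°.

8°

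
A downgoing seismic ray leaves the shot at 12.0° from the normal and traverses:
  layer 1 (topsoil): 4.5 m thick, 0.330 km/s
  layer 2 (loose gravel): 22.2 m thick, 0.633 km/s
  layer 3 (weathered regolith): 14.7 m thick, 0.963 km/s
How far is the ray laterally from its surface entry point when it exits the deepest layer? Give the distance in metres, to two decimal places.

p = sin θ₁/V₁ = sin 12.0°/0.330 = 6.3004e-01 s/km is conserved through the stack.
Layer 1: θ = 12.00°; offset = 4.5·tan 12.00° = 0.9565 m.
Layer 2: sin θ = p·0.633 = 0.3988 → θ = 23.50°; offset = 22.2·tan 23.50° = 9.6547 m.
Layer 3: sin θ = p·0.963 = 0.6067 → θ = 37.35°; offset = 14.7·tan 37.35° = 11.2199 m.
Σ offsets = 21.8311 m.

21.83 m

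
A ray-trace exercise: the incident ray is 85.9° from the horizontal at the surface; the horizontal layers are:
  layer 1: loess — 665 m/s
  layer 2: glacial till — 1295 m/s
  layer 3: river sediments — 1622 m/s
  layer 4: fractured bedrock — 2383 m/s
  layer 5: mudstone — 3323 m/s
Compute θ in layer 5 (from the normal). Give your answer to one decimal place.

From the normal: θ₁ = 90° − 85.9° = 4.1°.
Snell's law across each interface conserves sin θ / V, so sin θ_5 = V_5·sin θ₁/V₁.
sin θ_5 = 3323 × sin 4.1° / 665 = 0.3573.
θ_5 = arcsin 0.3573 = 20.93°.

20.9°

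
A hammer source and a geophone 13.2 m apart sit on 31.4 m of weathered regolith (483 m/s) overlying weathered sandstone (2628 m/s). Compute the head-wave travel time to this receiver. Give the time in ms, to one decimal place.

θ_c = arcsin(V₁/V₂) = arcsin(483/2628) = 10.59°, cos θ_c = 0.9830.
Intercept time tᵢ = 2h cos θ_c / V₁ = 2·31.4·0.9830/483 = 0.12781 s.
t = x/V₂ + tᵢ = 13.2/2628 + 0.12781 = 0.13283 s.

132.8 ms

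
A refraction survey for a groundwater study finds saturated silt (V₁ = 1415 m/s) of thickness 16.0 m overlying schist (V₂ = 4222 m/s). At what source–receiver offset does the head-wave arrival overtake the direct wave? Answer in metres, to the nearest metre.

θ_c = arcsin(1415/4222) = 19.58°, so cos θ_c = 0.9422 and tᵢ = 2h cos θ_c/V₁ = 0.0213 s.
At crossover x/V₁ = x/V₂ + tᵢ ⇒ x = tᵢ/(1/V₁ − 1/V₂) = 0.02131/(7.0671e-04 − 2.3685e-04) = 45.35 m.

45 m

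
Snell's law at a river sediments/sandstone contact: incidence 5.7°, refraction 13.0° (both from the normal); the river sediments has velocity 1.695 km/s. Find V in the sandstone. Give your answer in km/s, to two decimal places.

3.84 km/s

sin 5.7° = 0.0993; sin 13.0° = 0.2250.
V₂ = V₁·(sin θ₂/sin θ₁) = 1.695·(0.2250/0.0993) = 3.84 km/s.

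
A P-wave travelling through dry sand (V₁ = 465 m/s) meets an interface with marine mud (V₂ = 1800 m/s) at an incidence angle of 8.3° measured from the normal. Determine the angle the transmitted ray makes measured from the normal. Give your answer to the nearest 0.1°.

sin θ₁/V₁ = sin θ₂/V₂ ⇒ sin θ₂ = 1800·sin 8.3°/465 = 1800·0.1444/465 = 0.5588.
θ₂ = sin⁻¹(0.5588) = 33.97° (from vertical).

34.0°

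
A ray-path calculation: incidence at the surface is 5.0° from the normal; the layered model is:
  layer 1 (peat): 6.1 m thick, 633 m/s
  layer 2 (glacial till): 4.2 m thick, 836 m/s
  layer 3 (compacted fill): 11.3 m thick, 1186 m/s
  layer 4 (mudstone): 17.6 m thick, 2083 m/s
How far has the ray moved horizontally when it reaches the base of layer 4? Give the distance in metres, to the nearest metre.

p = sin θ₁/V₁ = sin 5.0°/633 = 1.3769e-04 s/m is conserved through the stack.
Layer 1: θ = 5.00°; offset = 6.1·tan 5.00° = 0.534 m.
Layer 2: sin θ = p·836 = 0.1151 → θ = 6.61°; offset = 4.2·tan 6.61° = 0.487 m.
Layer 3: sin θ = p·1186 = 0.1633 → θ = 9.40°; offset = 11.3·tan 9.40° = 1.870 m.
Layer 4: sin θ = p·2083 = 0.2868 → θ = 16.67°; offset = 17.6·tan 16.67° = 5.269 m.
Summing the layer offsets gives 8.160 m.

8 m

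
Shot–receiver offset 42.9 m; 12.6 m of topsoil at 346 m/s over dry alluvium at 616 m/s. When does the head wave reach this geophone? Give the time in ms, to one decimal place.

129.9 ms

t = x/V₂ + 2h·√(V₂²−V₁²)/(V₁V₂).
√(V₂²−V₁²) = √(616²−346²) = 509.6 m/s; delay term = 2·12.6·509.6/(346·616) = 0.06026 s.
t = 42.9/616 + 0.06026 = 0.12990 s.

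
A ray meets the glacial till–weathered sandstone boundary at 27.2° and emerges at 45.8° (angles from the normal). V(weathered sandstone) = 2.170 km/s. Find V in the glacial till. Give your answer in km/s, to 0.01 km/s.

1.38 km/s

Snell's law: sin 27.2°/V₁ = sin 45.8°/V₂.
V₁ = V₂·sin 27.2°/sin 45.8° = 2.170 × 0.6376 = 1.38 km/s.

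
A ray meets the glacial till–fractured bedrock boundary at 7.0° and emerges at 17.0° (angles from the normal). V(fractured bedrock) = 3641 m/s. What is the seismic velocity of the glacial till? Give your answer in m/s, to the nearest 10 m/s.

sin 7.0° = 0.1219; sin 17.0° = 0.2924.
V₁ = V₂·(sin θ₁/sin θ₂) = 3641·(0.1219/0.2924) = 1517.68 m/s.

1520 m/s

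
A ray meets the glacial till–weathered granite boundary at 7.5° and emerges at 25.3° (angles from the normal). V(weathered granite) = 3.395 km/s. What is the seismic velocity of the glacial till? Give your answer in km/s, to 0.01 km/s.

sin 7.5° = 0.1305; sin 25.3° = 0.4274.
V₁ = V₂·(sin θ₁/sin θ₂) = 3.395·(0.1305/0.4274) = 1.04 km/s.

1.04 km/s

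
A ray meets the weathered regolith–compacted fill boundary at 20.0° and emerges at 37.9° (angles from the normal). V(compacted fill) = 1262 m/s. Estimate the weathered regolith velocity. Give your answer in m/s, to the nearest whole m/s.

sin 20.0° = 0.3420; sin 37.9° = 0.6143.
V₁ = V₂·(sin θ₁/sin θ₂) = 1262·(0.3420/0.6143) = 702.65 m/s.

703 m/s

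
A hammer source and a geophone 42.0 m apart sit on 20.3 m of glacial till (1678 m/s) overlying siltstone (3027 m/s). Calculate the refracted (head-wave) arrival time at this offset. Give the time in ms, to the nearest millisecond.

t = x/V₂ + 2h·√(V₂²−V₁²)/(V₁V₂).
√(V₂²−V₁²) = √(3027²−1678²) = 2519.3 m/s; delay term = 2·20.3·2519.3/(1678·3027) = 0.02014 s.
t = 42.0/3027 + 0.02014 = 0.03401 s.

34 ms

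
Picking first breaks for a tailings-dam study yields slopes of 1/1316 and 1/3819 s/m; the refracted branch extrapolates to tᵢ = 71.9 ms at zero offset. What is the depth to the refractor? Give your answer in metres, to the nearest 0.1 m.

50.4 m

θ_c = arcsin(1316/3819) = 20.16°; cos θ_c = 0.9388.
tᵢ = 2h cos θ_c/V₁ ⇒ h = tᵢ·V₁/(2 cos θ_c) = 0.0719·1316/(2·0.9388) = 50.40 m.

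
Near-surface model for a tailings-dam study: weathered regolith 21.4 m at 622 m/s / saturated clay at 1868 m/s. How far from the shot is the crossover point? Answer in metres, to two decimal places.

x_cross = 2h·√((V₂+V₁)/(V₂−V₁)).
(V₂+V₁)/(V₂−V₁) = (1868+622)/(1868−622) = 1.9984; √ = 1.4136.
x_cross = 2·21.4·1.4136 = 60.50 m.

60.50 m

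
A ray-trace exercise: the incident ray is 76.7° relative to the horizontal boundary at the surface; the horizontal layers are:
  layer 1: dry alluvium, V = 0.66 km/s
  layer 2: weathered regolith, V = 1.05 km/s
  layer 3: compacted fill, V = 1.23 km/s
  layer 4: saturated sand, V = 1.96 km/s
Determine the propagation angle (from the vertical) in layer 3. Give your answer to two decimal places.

From the normal: θ₁ = 90° − 76.7° = 13.3°.
Ray parameter p = sin 13.3° / 0.66 = 3.4856e-01 s/km.
sin θ_3 = p·V_3 = 3.4856e-01 × 1.23 = 0.4287.
θ_3 = 25.39° from the vertical.

25.39°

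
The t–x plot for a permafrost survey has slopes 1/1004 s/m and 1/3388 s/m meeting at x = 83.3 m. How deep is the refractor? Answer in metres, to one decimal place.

30.7 m

h = (x_cross/2)·√((V₂−V₁)/(V₂+V₁)).
(V₂−V₁)/(V₂+V₁) = (3388−1004)/(3388+1004) = 0.5428; √ = 0.7368.
h = (83.3/2)·0.7368 = 30.69 m.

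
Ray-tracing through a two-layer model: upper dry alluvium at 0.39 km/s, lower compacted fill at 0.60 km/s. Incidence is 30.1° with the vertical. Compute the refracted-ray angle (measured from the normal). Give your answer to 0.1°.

Snell's law: sin θ₂ = (V₂/V₁)·sin θ₁ = (0.60/0.39)·sin 30.1° = 0.7716.
θ₂ = arcsin 0.7716 = 50.49° from the normal.

50.5°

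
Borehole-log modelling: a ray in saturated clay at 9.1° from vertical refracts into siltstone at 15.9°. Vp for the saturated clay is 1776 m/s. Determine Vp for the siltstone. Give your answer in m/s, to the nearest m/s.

Snell's law: sin 9.1°/V₁ = sin 15.9°/V₂.
V₂ = V₁·sin 15.9°/sin 9.1° = 1776 × 1.7322 = 3076.36 m/s.

3076 m/s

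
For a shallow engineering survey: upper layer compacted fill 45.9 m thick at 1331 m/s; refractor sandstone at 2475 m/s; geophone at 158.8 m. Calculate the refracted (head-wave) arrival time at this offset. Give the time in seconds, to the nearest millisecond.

θ_c = arcsin(V₁/V₂) = arcsin(1331/2475) = 32.53°, cos θ_c = 0.8431.
Intercept time tᵢ = 2h cos θ_c / V₁ = 2·45.9·0.8431/1331 = 0.05815 s.
t = x/V₂ + tᵢ = 158.8/2475 + 0.05815 = 0.12231 s.

0.122 s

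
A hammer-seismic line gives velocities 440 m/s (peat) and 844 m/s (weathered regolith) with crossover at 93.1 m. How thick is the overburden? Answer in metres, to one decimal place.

x_cross = 2h·√((V₂+V₁)/(V₂−V₁)) → h = x_cross / (2·√((V₂+V₁)/(V₂−V₁))).
√((V₂+V₁)/(V₂−V₁)) = √((844+440)/(844−440)) = 1.7828.
h = 93.1 / (2·1.7828) = 26.11 m.

26.1 m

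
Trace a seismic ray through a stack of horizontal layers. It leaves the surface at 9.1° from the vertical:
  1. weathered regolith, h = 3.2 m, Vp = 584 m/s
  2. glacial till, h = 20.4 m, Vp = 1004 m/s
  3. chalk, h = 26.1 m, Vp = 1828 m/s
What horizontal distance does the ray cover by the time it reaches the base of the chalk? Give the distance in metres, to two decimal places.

21.15 m

Apply Snell's law at each interface; in layer i the horizontal offset is hᵢ·tan θᵢ.
Layer 1: θ = 9.10°; offset = 3.2·tan 9.10° = 0.5126 m.
Layer 2: sin θ = 1004·sin 9.1°/584 = 0.2719, θ = 15.78°; offset = 20.4·tan 15.78° = 5.7640 m.
Layer 3: sin θ = 1828·sin 9.1°/584 = 0.4951, θ = 29.67°; offset = 26.1·tan 29.67° = 14.8712 m.
Summing the layer offsets gives 21.1477 m.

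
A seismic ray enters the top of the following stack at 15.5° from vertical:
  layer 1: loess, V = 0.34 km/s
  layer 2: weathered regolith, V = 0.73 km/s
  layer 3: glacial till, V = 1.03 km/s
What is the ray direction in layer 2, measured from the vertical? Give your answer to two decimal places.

35.01°

Ray parameter p = sin 15.5° / 0.34 = 7.8600e-01 s/km.
sin θ_2 = p·V_2 = 7.8600e-01 × 0.73 = 0.5738.
θ_2 = arcsin 0.5738 = 35.01°.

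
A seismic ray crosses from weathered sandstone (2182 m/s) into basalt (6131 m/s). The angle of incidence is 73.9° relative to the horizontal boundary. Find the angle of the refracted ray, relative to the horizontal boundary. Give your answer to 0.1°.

Angle from the normal: 90° − 73.9° = 16.1°.
Snell's law: sin θ₂ = (V₂/V₁)·sin θ₁ = (6131/2182)·sin 16.1° = 0.7792.
θ₂ = sin⁻¹(0.7792) = 51.19° (from vertical).
From the interface: 90° − 51.19° = 38.81°.

38.8°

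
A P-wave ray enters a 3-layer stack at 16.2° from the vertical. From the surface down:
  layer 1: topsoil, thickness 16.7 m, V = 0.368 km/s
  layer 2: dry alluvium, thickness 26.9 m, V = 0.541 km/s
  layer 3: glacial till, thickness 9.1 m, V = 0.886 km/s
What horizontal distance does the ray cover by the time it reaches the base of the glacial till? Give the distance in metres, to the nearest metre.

25 m

Apply Snell's law at each interface; in layer i the horizontal offset is hᵢ·tan θᵢ.
Layer 1: θ = 16.20°; offset = 16.7·tan 16.20° = 4.852 m.
Layer 2: sin θ = 0.541·sin 16.2°/0.368 = 0.4101, θ = 24.21°; offset = 26.9·tan 24.21° = 12.097 m.
Layer 3: sin θ = 0.886·sin 16.2°/0.368 = 0.6717, θ = 42.20°; offset = 9.1·tan 42.20° = 8.251 m.
Total horizontal offset = 25.200 m.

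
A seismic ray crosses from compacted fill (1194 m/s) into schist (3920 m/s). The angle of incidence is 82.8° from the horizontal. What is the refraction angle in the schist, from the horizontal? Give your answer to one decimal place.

Angle from the normal: 90° − 82.8° = 7.2°.
sin θ₁/V₁ = sin θ₂/V₂ ⇒ sin θ₂ = 3920·sin 7.2°/1194 = 3920·0.1253/1194 = 0.4115.
θ₂ = arcsin 0.4115 = 24.30° from the normal.
From the interface: 90° − 24.30° = 65.70°.

65.7°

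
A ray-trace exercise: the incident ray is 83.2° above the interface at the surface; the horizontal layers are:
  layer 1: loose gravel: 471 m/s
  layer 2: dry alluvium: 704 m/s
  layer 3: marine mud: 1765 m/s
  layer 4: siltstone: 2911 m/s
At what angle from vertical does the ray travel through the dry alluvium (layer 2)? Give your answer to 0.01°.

From the normal: θ₁ = 90° − 83.2° = 6.8°.
Ray parameter p = sin 6.8° / 471 = 2.5139e-04 s/m.
sin θ_2 = p·V_2 = 2.5139e-04 × 704 = 0.1770.
θ_2 = arcsin 0.1770 = 10.19°.

10.19°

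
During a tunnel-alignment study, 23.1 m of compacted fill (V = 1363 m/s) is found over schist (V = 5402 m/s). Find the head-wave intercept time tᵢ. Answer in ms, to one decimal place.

θ_c = arcsin(V₁/V₂) = arcsin(1363/5402) = 14.61°; cos θ_c = 0.9676.
tᵢ = 2h·cos θ_c / V₁ = 2·23.1·0.9676 / 1363 = 0.03280 s.

32.8 ms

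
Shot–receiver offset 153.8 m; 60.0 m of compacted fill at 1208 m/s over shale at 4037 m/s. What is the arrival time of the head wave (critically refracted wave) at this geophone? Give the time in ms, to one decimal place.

132.9 ms

t = x/V₂ + 2h·√(V₂²−V₁²)/(V₁V₂).
√(V₂²−V₁²) = √(4037²−1208²) = 3852.0 m/s; delay term = 2·60.0·3852.0/(1208·4037) = 0.09479 s.
t = 153.8/4037 + 0.09479 = 0.13288 s.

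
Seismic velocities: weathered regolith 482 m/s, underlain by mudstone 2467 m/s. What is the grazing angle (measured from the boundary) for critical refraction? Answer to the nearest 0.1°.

78.7°

At critical incidence the refracted ray runs along the interface (θ₂ = 90°), so sin θ_c = V₁/V₂.
θ_c = arcsin(482/2467) = arcsin 0.1954 = 11.27°.
Measured from the interface: 90° − 11.27° = 78.73°.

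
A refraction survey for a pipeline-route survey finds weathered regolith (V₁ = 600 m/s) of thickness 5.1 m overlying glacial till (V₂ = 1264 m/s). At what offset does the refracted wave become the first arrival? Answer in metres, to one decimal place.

θ_c = arcsin(600/1264) = 28.34°, so cos θ_c = 0.8802 and tᵢ = 2h cos θ_c/V₁ = 0.0150 s.
At crossover x/V₁ = x/V₂ + tᵢ ⇒ x = tᵢ/(1/V₁ − 1/V₂) = 0.01496/(1.6667e-03 − 7.9114e-04) = 17.09 m.

17.1 m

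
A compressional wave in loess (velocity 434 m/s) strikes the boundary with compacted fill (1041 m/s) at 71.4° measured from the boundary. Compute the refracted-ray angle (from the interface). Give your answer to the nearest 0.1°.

40.1°

Angle from the normal: 90° − 71.4° = 18.6°.
sin θ₁/V₁ = sin θ₂/V₂ ⇒ sin θ₂ = 1041·sin 18.6°/434 = 1041·0.3190/434 = 0.7651.
θ₂ = arcsin 0.7651 = 49.91° from the normal.
From the interface: 90° − 49.91° = 40.09°.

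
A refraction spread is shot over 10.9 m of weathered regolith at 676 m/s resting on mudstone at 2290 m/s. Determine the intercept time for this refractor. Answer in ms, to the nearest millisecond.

tᵢ = 2h·√(V₂²−V₁²)/(V₁V₂).
√(V₂²−V₁²) = √(2290²−676²) = 2187.9 m/s.
tᵢ = 2·10.9·2187.9/(676·2290) = 0.03081 s.

31 ms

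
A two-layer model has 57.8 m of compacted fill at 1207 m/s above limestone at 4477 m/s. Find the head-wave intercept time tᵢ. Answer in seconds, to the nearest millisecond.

θ_c = arcsin(V₁/V₂) = arcsin(1207/4477) = 15.64°; cos θ_c = 0.9630.
tᵢ = 2h·cos θ_c / V₁ = 2·57.8·0.9630 / 1207 = 0.09223 s.

0.092 s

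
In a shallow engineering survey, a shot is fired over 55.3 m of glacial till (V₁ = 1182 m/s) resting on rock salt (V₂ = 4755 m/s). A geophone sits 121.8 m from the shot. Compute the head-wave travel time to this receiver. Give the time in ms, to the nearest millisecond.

θ_c = arcsin(V₁/V₂) = arcsin(1182/4755) = 14.39°, cos θ_c = 0.9686.
Intercept time tᵢ = 2h cos θ_c / V₁ = 2·55.3·0.9686/1182 = 0.09063 s.
t = x/V₂ + tᵢ = 121.8/4755 + 0.09063 = 0.11625 s.

116 ms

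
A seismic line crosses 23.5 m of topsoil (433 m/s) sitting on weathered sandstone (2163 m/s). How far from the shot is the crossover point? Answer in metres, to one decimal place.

57.6 m

x_cross = 2h·√((V₂+V₁)/(V₂−V₁)).
(V₂+V₁)/(V₂−V₁) = (2163+433)/(2163−433) = 1.5006; √ = 1.2250.
x_cross = 2·23.5·1.2250 = 57.57 m.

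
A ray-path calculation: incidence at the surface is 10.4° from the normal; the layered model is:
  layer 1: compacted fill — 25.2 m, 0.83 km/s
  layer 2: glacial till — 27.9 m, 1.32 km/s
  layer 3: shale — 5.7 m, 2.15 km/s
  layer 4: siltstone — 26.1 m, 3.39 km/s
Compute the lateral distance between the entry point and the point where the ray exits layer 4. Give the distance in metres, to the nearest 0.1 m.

44.5 m

p = sin θ₁/V₁ = sin 10.4°/0.83 = 2.1749e-01 s/km is conserved through the stack.
Layer 1: θ = 10.40°; offset = 25.2·tan 10.40° = 4.625 m.
Layer 2: sin θ = p·1.32 = 0.2871 → θ = 16.68°; offset = 27.9·tan 16.68° = 8.362 m.
Layer 3: sin θ = p·2.15 = 0.4676 → θ = 27.88°; offset = 5.7·tan 27.88° = 3.015 m.
Layer 4: sin θ = p·3.39 = 0.7373 → θ = 47.50°; offset = 26.1·tan 47.50° = 28.485 m.
Σ offsets = 44.487 m.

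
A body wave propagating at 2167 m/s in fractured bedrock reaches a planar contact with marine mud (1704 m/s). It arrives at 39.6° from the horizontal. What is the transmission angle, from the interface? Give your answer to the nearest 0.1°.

Convert to the normal: θ₁ = 90° − 39.6° = 50.4°.
Snell's law: sin θ₂ = (V₂/V₁)·sin θ₁ = (1704/2167)·sin 50.4° = 0.6059.
θ₂ = sin⁻¹(0.6059) = 37.29° (from vertical).
From the interface: 90° − 37.29° = 52.71°.

52.7°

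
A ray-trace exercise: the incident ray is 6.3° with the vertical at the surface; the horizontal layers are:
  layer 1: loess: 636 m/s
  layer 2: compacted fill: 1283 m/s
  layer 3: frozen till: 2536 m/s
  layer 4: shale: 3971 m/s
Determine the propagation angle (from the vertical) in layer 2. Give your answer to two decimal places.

12.79°

Snell's law across each interface conserves sin θ / V, so sin θ_2 = V_2·sin θ₁/V₁.
sin θ_2 = 1283 × sin 6.3° / 636 = 0.2214.
θ_2 = arcsin 0.2214 = 12.79°.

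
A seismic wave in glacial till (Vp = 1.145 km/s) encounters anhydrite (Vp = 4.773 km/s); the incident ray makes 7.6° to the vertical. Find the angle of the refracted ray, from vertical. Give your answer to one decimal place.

Snell's law: sin θ₂ = (V₂/V₁)·sin θ₁ = (4.773/1.145)·sin 7.6° = 0.5513.
θ₂ = arcsin 0.5513 = 33.46° from the normal.

33.5°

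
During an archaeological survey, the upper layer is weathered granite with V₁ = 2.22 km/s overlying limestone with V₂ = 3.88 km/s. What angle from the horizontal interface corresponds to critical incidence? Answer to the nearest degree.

55°

At critical incidence the refracted ray runs along the interface (θ₂ = 90°), so sin θ_c = V₁/V₂.
θ_c = arcsin(2.22/3.88) = arcsin 0.5722 = 34.90°.
Measured from the interface: 90° − 34.90° = 55.10°.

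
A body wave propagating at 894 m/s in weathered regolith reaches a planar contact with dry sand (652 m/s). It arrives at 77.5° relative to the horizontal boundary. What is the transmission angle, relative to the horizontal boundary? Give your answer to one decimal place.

Angle from the normal: 90° − 77.5° = 12.5°.
Snell's law: sin θ₂ = (V₂/V₁)·sin θ₁ = (652/894)·sin 12.5° = 0.1579.
θ₂ = sin⁻¹(0.1579) = 9.08° (from vertical).
From the interface: 90° − 9.08° = 80.92°.

80.9°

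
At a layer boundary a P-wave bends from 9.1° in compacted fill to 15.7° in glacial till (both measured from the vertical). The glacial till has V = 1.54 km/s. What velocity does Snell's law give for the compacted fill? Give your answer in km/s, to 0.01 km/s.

0.90 km/s

sin 9.1° = 0.1582; sin 15.7° = 0.2706.
V₁ = V₂·(sin θ₁/sin θ₂) = 1.54·(0.1582/0.2706) = 0.90 km/s.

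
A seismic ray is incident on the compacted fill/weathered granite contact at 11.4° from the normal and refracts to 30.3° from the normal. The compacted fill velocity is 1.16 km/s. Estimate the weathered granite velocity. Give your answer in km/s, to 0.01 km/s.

sin 11.4° = 0.1977; sin 30.3° = 0.5045.
V₂ = V₁·(sin θ₂/sin θ₁) = 1.16·(0.5045/0.1977) = 2.96 km/s.

2.96 km/s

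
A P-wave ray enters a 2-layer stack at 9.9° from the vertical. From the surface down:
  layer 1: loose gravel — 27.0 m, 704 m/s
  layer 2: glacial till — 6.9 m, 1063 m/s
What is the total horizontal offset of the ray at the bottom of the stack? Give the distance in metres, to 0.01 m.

6.57 m

Apply Snell's law at each interface; in layer i the horizontal offset is hᵢ·tan θᵢ.
Layer 1: θ = 9.90°; offset = 27.0·tan 9.90° = 4.7123 m.
Layer 2: sin θ = 1063·sin 9.9°/704 = 0.2596, θ = 15.05°; offset = 6.9·tan 15.05° = 1.8549 m.
Σ offsets = 6.5671 m.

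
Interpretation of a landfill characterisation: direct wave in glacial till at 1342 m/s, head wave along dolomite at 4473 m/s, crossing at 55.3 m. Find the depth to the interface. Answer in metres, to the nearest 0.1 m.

20.3 m

h = (x_cross/2)·√((V₂−V₁)/(V₂+V₁)).
(V₂−V₁)/(V₂+V₁) = (4473−1342)/(4473+1342) = 0.5384; √ = 0.7338.
h = (55.3/2)·0.7338 = 20.29 m.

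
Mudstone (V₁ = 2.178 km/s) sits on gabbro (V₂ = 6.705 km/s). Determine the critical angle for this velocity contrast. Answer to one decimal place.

19.0°

Critical incidence: sin θ_c = V₁/V₂ = 2.178/6.705 = 0.3248.
θ_c = arcsin 0.3248 = 18.96°.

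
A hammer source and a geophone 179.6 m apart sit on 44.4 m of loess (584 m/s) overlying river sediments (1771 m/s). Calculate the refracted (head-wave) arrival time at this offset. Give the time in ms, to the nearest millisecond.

θ_c = arcsin(V₁/V₂) = arcsin(584/1771) = 19.25°, cos θ_c = 0.9441.
Intercept time tᵢ = 2h cos θ_c / V₁ = 2·44.4·0.9441/584 = 0.14355 s.
t = x/V₂ + tᵢ = 179.6/1771 + 0.14355 = 0.24496 s.

245 ms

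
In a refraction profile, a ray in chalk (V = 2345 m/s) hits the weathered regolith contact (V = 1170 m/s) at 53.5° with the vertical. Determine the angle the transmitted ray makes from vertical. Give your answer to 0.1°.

sin θ₁/V₁ = sin θ₂/V₂ ⇒ sin θ₂ = 1170·sin 53.5°/2345 = 1170·0.8039/2345 = 0.4011.
θ₂ = sin⁻¹(0.4011) = 23.65° (from vertical).

23.6°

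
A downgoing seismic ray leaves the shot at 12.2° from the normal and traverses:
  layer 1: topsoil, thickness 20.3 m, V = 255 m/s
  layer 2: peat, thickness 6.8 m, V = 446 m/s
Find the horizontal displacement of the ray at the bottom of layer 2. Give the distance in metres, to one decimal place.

Ray parameter p = sin 12.2° / 255 m/s = 8.2872e-04 s/m.
Layer 1: θ = 12.20°; offset = 20.3·tan 12.20° = 4.389 m.
Layer 2: sin θ = p·446 = 0.3696 → θ = 21.69°; offset = 6.8·tan 21.69° = 2.705 m.
Summing the layer offsets gives 7.094 m.

7.1 m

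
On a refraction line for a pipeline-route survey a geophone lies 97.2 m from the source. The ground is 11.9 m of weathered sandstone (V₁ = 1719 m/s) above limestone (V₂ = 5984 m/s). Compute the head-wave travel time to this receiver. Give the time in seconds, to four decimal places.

0.0295 s

θ_c = arcsin(V₁/V₂) = arcsin(1719/5984) = 16.69°, cos θ_c = 0.9579.
Intercept time tᵢ = 2h cos θ_c / V₁ = 2·11.9·0.9579/1719 = 0.01326 s.
t = x/V₂ + tᵢ = 97.2/5984 + 0.01326 = 0.02951 s.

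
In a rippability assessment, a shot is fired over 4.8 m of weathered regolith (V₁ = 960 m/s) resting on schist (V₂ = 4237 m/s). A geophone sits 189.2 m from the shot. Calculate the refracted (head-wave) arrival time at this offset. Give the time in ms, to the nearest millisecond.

54 ms

t = x/V₂ + 2h·√(V₂²−V₁²)/(V₁V₂).
√(V₂²−V₁²) = √(4237²−960²) = 4126.8 m/s; delay term = 2·4.8·4126.8/(960·4237) = 0.00974 s.
t = 189.2/4237 + 0.00974 = 0.05439 s.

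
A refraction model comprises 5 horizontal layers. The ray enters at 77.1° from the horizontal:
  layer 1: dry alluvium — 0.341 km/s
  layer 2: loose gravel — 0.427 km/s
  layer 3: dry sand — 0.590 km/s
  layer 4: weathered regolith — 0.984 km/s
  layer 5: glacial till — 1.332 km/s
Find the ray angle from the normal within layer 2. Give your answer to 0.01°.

16.23°

From the normal: θ₁ = 90° − 77.1° = 12.9°.
Snell's law across each interface conserves sin θ / V, so sin θ_2 = V_2·sin θ₁/V₁.
sin θ_2 = 0.427 × sin 12.9° / 0.341 = 0.2796.
θ_2 = 16.23° from the vertical.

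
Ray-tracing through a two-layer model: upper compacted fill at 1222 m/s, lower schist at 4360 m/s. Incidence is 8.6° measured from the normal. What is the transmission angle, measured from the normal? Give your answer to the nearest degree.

32°

Snell's law: sin θ₂ = (V₂/V₁)·sin θ₁ = (4360/1222)·sin 8.6° = 0.5335.
θ₂ = arcsin 0.5335 = 32.24° from the normal.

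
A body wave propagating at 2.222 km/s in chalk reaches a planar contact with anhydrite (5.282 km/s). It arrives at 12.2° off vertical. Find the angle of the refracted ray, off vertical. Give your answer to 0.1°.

30.2°

sin θ₁/V₁ = sin θ₂/V₂ ⇒ sin θ₂ = 5.282·sin 12.2°/2.222 = 5.282·0.2113/2.222 = 0.5023.
θ₂ = sin⁻¹(0.5023) = 30.16° (from vertical).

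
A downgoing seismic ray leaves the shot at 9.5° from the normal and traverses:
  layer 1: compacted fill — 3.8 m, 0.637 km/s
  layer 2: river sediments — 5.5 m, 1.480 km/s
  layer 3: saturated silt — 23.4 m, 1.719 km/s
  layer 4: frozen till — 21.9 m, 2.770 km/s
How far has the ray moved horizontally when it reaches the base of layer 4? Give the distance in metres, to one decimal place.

37.1 m

Apply Snell's law at each interface; in layer i the horizontal offset is hᵢ·tan θᵢ.
Layer 1: θ = 9.50°; offset = 3.8·tan 9.50° = 0.636 m.
Layer 2: sin θ = 1.480·sin 9.5°/0.637 = 0.3835, θ = 22.55°; offset = 5.5·tan 22.55° = 2.284 m.
Layer 3: sin θ = 1.719·sin 9.5°/0.637 = 0.4454, θ = 26.45°; offset = 23.4·tan 26.45° = 11.641 m.
Layer 4: sin θ = 2.770·sin 9.5°/0.637 = 0.7177, θ = 45.87°; offset = 21.9·tan 45.87° = 22.572 m.
Total horizontal offset = 37.132 m.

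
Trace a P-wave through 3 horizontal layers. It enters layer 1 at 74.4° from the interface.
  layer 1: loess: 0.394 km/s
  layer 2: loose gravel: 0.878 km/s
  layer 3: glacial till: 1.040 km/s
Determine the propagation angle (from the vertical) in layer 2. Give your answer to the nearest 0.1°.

From the normal: θ₁ = 90° − 74.4° = 15.6°.
Snell's law across each interface conserves sin θ / V, so sin θ_2 = V_2·sin θ₁/V₁.
sin θ_2 = 0.878 × sin 15.6° / 0.394 = 0.5993.
θ_2 = arcsin 0.5993 = 36.82°.

36.8°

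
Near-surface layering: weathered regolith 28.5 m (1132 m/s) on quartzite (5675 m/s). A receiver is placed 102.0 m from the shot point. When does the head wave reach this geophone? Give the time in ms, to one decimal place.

t = x/V₂ + 2h·√(V₂²−V₁²)/(V₁V₂).
√(V₂²−V₁²) = √(5675²−1132²) = 5561.0 m/s; delay term = 2·28.5·5561.0/(1132·5675) = 0.04934 s.
t = 102.0/5675 + 0.04934 = 0.06732 s.

67.3 ms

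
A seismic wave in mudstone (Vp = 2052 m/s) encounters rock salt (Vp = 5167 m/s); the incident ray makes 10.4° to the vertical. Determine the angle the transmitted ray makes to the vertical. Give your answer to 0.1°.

27.0°

Snell's law: sin θ₂ = (V₂/V₁)·sin θ₁ = (5167/2052)·sin 10.4° = 0.4546.
θ₂ = sin⁻¹(0.4546) = 27.04° (from vertical).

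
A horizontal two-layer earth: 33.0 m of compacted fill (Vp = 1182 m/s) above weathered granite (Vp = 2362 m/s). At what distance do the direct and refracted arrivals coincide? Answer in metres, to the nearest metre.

114 m

x_cross = 2h·√((V₂+V₁)/(V₂−V₁)).
(V₂+V₁)/(V₂−V₁) = (2362+1182)/(2362−1182) = 3.0034; √ = 1.7330.
x_cross = 2·33.0·1.7330 = 114.38 m.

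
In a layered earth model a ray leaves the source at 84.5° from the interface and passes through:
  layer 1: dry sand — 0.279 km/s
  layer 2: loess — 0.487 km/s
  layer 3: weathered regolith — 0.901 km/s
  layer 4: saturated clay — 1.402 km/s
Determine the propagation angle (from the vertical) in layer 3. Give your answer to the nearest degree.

18°

From the normal: θ₁ = 90° − 84.5° = 5.5°.
Snell's law across each interface conserves sin θ / V, so sin θ_3 = V_3·sin θ₁/V₁.
sin θ_3 = 0.901 × sin 5.5° / 0.279 = 0.3095.
θ_3 = 18.03° from the vertical.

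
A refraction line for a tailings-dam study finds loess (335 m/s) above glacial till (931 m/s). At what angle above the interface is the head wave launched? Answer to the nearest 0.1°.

At critical incidence the refracted ray runs along the interface (θ₂ = 90°), so sin θ_c = V₁/V₂.
θ_c = arcsin(335/931) = arcsin 0.3598 = 21.09°.
Measured from the interface: 90° − 21.09° = 68.91°.

68.9°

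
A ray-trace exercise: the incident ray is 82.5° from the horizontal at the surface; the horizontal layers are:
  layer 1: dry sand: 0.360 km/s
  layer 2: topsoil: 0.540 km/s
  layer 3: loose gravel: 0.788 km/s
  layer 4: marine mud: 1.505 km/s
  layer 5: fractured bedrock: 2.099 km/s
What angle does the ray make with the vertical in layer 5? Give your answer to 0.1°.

49.6°

From the normal: θ₁ = 90° − 82.5° = 7.5°.
Snell's law across each interface conserves sin θ / V, so sin θ_5 = V_5·sin θ₁/V₁.
sin θ_5 = 2.099 × sin 7.5° / 0.360 = 0.7610.
θ_5 = 49.56° from the vertical.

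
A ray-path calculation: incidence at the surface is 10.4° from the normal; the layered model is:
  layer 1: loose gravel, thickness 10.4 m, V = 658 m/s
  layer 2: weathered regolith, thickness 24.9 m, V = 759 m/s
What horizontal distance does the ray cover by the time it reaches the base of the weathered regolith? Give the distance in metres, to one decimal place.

Ray parameter p = sin 10.4° / 658 m/s = 2.7435e-04 s/m.
Layer 1: θ = 10.40°; offset = 10.4·tan 10.40° = 1.909 m.
Layer 2: sin θ = p·759 = 0.2082 → θ = 12.02°; offset = 24.9·tan 12.02° = 5.301 m.
Total horizontal offset = 7.210 m.

7.2 m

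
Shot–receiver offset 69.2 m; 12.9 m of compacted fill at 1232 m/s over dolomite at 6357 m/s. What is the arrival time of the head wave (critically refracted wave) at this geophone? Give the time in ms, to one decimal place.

θ_c = arcsin(V₁/V₂) = arcsin(1232/6357) = 11.17°, cos θ_c = 0.9810.
Intercept time tᵢ = 2h cos θ_c / V₁ = 2·12.9·0.9810/1232 = 0.02054 s.
t = x/V₂ + tᵢ = 69.2/6357 + 0.02054 = 0.03143 s.

31.4 ms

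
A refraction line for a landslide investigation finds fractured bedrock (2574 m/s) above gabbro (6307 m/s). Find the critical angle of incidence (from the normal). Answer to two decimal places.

24.09°

At critical incidence the refracted ray runs along the interface (θ₂ = 90°), so sin θ_c = V₁/V₂.
θ_c = arcsin(2574/6307) = arcsin 0.4081 = 24.09°.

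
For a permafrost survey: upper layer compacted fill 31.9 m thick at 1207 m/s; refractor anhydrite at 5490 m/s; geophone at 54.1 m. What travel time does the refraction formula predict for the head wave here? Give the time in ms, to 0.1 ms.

61.4 ms

θ_c = arcsin(V₁/V₂) = arcsin(1207/5490) = 12.70°, cos θ_c = 0.9755.
Intercept time tᵢ = 2h cos θ_c / V₁ = 2·31.9·0.9755/1207 = 0.05157 s.
t = x/V₂ + tᵢ = 54.1/5490 + 0.05157 = 0.06142 s.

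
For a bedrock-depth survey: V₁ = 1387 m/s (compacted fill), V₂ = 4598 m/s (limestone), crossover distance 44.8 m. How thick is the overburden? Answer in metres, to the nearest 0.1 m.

16.4 m

h = (x_cross/2)·√((V₂−V₁)/(V₂+V₁)).
(V₂−V₁)/(V₂+V₁) = (4598−1387)/(4598+1387) = 0.5365; √ = 0.7325.
h = (44.8/2)·0.7325 = 16.41 m.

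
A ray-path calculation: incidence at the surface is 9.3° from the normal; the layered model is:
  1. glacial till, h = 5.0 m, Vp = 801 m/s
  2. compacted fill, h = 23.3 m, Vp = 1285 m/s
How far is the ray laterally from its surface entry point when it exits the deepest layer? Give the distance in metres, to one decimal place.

Apply Snell's law at each interface; in layer i the horizontal offset is hᵢ·tan θᵢ.
Layer 1: θ = 9.30°; offset = 5.0·tan 9.30° = 0.819 m.
Layer 2: sin θ = 1285·sin 9.3°/801 = 0.2593, θ = 15.03°; offset = 23.3·tan 15.03° = 6.254 m.
Summing the layer offsets gives 7.073 m.

7.1 m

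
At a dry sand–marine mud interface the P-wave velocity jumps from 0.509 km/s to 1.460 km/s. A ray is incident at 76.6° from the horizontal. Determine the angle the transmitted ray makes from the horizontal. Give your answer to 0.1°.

Angle from the normal: 90° − 76.6° = 13.4°.
Snell's law: sin θ₂ = (V₂/V₁)·sin θ₁ = (1.460/0.509)·sin 13.4° = 0.6647.
θ₂ = sin⁻¹(0.6647) = 41.66° (from vertical).
From the interface: 90° − 41.66° = 48.34°.

48.3°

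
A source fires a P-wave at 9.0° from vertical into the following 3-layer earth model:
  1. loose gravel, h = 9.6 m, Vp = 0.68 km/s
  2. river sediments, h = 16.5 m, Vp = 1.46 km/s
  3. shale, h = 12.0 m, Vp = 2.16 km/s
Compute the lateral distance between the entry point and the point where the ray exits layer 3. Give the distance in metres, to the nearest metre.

14 m

Apply Snell's law at each interface; in layer i the horizontal offset is hᵢ·tan θᵢ.
Layer 1: θ = 9.00°; offset = 9.6·tan 9.00° = 1.520 m.
Layer 2: sin θ = 1.46·sin 9.0°/0.68 = 0.3359, θ = 19.63°; offset = 16.5·tan 19.63° = 5.884 m.
Layer 3: sin θ = 2.16·sin 9.0°/0.68 = 0.4969, θ = 29.80°; offset = 12.0·tan 29.80° = 6.871 m.
Total horizontal offset = 14.275 m.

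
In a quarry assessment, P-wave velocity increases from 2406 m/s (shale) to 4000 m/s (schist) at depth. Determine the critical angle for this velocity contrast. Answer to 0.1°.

37.0°

Critical incidence: sin θ_c = V₁/V₂ = 2406/4000 = 0.6015.
θ_c = arcsin 0.6015 = 36.98°.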